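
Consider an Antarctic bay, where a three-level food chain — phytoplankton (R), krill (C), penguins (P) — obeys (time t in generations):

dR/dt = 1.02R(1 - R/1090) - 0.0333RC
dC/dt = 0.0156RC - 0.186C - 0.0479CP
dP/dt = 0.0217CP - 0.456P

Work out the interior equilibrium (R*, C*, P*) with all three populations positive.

R* ≈ 342, C* ≈ 21, P* ≈ 108

From dP/dt = 0: 0.0217C* = 0.456, so C* = 21.
From dR/dt = 0: 1.02(1 - R*/1090) = 0.0333·21, giving R* = 1090·(1 - 0.686) = 342.
From dC/dt = 0: 0.0156·342 - 0.186 = 0.0479P*, so P* = 5.15/0.0479 = 108.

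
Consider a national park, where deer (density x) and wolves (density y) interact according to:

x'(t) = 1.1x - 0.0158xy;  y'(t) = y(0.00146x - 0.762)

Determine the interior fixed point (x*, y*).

x* ≈ 522, y* ≈ 69.6

Set dy/dt = 0 with y > 0: 0.00146x - 0.762 = 0, so x* = 0.762/0.00146 = 522.
Set dx/dt = 0 with x > 0: 1.1 - 0.0158y = 0, so y* = 1.1/0.0158 = 69.6.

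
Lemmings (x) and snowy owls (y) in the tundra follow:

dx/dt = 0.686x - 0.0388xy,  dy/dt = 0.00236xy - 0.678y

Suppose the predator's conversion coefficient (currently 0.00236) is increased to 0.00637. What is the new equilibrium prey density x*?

x* ≈ 106

At the interior fixed point, setting dy/dt = 0 with y > 0 fixes x* = (predator death rate)/(xy coefficient) — independent of the other coefficients.
With the change, x* = 0.678/0.00637 = 106; it falls from 287.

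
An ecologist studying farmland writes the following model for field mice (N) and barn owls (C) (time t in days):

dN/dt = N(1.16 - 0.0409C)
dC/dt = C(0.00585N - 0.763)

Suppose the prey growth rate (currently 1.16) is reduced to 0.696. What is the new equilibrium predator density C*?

At the interior fixed point, setting dN/dt = 0 with N > 0 fixes C* = (prey growth rate)/(NC coefficient) — independent of the other coefficients.
With the change, C* = 0.696/0.0409 = 17; it falls from 28.4.

C* ≈ 17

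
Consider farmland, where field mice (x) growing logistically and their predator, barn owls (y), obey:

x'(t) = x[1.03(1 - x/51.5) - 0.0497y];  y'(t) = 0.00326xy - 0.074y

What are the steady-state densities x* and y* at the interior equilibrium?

x* ≈ 22.7, y* ≈ 11.6

From dy/dt = 0 with y > 0: 0.00326x* = 0.074, so x* = 22.7.
Substitute into dx/dt = 0: 1.03(1 - 22.7/51.5) = 0.0497y*.
The bracket is 0.559, giving y* = 0.576/0.0497 = 11.6.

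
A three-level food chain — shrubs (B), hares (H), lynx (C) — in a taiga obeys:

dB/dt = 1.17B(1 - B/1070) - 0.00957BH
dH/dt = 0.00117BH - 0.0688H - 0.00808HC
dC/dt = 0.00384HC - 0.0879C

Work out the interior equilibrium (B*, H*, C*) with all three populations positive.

B* ≈ 870, H* ≈ 22.9, C* ≈ 117

From dC/dt = 0: 0.00384H* = 0.0879, so H* = 22.9.
From dB/dt = 0: 1.17(1 - B*/1070) = 0.00957·22.9, giving B* = 1070·(1 - 0.187) = 870.
From dH/dt = 0: 0.00117·870 - 0.0688 = 0.00808C*, so C* = 0.949/0.00808 = 117.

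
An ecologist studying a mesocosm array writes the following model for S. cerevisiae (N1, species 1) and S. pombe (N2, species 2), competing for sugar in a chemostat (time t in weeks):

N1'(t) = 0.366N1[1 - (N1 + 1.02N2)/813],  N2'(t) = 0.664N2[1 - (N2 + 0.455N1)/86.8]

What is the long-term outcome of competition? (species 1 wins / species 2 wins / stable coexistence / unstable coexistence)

Compare the nullcline intercepts: K1/α12 = 813/1.02 = 797 > K2 = 86.8; K2/α21 = 86.8/0.455 = 191 < K1 = 813.
Since the inequalities point opposite ways, species 1 can invade but species 2 cannot.

species 1 excludes species 2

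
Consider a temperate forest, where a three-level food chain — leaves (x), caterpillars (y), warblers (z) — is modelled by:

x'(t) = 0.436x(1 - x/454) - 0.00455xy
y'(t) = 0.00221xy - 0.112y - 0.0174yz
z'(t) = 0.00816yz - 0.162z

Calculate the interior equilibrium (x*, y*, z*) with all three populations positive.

From dz/dt = 0: 0.00816y* = 0.162, so y* = 19.9.
From dx/dt = 0: 0.436(1 - x*/454) = 0.00455·19.9, giving x* = 454·(1 - 0.207) = 360.
From dy/dt = 0: 0.00221·360 - 0.112 = 0.0174z*, so z* = 0.683/0.0174 = 39.3.

x* ≈ 360, y* ≈ 19.9, z* ≈ 39.3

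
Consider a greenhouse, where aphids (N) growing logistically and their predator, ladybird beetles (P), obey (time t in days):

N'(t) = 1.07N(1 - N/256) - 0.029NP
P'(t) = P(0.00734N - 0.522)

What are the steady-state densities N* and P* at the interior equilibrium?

From dP/dt = 0 with P > 0: 0.00734N* = 0.522, so N* = 71.1.
Substitute into dN/dt = 0: 1.07(1 - 71.1/256) = 0.029P*.
The bracket is 0.722, giving P* = 0.773/0.029 = 26.6.

N* ≈ 71.1, P* ≈ 26.6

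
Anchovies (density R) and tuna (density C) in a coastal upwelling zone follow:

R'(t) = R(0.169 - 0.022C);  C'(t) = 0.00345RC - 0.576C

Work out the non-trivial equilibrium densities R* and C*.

Set dC/dt = 0 with C > 0: 0.00345R - 0.576 = 0, so R* = 0.576/0.00345 = 167.
Set dR/dt = 0 with R > 0: 0.169 - 0.022C = 0, so C* = 0.169/0.022 = 7.68.

R* ≈ 167, C* ≈ 7.68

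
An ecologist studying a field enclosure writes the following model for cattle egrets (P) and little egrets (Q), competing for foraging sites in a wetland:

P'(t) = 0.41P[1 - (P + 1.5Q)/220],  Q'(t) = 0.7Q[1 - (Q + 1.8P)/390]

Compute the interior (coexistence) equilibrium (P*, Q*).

P* ≈ 215, Q* ≈ 3.53

Setting both brackets to zero gives the nullclines P + 1.5Q = 220 and 1.8P + Q = 390.
Substituting Q = 390 - 1.8P into the first: P(1 - 1.5·1.8) = 220 - 1.5·390.
So P* = -365/-1.7 = 215, and then Q* = 390 - 1.8·215 = 3.53.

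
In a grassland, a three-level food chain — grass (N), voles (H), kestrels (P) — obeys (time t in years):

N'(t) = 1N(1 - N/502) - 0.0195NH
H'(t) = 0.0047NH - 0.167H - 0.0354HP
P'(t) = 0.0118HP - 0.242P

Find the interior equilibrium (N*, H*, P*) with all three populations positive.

From dP/dt = 0: 0.0118H* = 0.242, so H* = 20.5.
From dN/dt = 0: 1(1 - N*/502) = 0.0195·20.5, giving N* = 502·(1 - 0.4) = 301.
From dH/dt = 0: 0.0047·301 - 0.167 = 0.0354P*, so P* = 1.25/0.0354 = 35.3.

N* ≈ 301, H* ≈ 20.5, P* ≈ 35.3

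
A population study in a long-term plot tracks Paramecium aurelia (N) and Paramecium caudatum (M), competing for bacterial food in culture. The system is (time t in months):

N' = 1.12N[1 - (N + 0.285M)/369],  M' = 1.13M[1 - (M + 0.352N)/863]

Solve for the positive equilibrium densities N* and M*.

Setting both brackets to zero gives the nullclines N + 0.285M = 369 and 0.352N + M = 863.
Substituting M = 863 - 0.352N into the first: N(1 - 0.285·0.352) = 369 - 0.285·863.
So N* = 123/0.9 = 137, and then M* = 863 - 0.352·137 = 815.

N* ≈ 137, M* ≈ 815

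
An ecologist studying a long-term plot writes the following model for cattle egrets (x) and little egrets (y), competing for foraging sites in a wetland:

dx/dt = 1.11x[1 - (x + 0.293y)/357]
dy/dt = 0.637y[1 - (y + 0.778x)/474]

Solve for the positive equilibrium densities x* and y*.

Setting both brackets to zero gives the nullclines x + 0.293y = 357 and 0.778x + y = 474.
Substituting y = 474 - 0.778x into the first: x(1 - 0.293·0.778) = 357 - 0.293·474.
So x* = 218/0.772 = 283, and then y* = 474 - 0.778·283 = 254.

x* ≈ 283, y* ≈ 254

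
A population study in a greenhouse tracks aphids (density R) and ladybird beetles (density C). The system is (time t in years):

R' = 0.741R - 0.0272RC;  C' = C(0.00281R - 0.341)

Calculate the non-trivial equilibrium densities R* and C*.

Set dC/dt = 0 with C > 0: 0.00281R - 0.341 = 0, so R* = 0.341/0.00281 = 121.
Set dR/dt = 0 with R > 0: 0.741 - 0.0272C = 0, so C* = 0.741/0.0272 = 27.2.

R* ≈ 121, C* ≈ 27.2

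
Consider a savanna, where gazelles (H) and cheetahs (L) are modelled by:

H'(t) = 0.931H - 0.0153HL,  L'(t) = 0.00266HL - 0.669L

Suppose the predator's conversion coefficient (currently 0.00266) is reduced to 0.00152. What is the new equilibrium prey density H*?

H* ≈ 440

At the interior fixed point, setting dL/dt = 0 with L > 0 fixes H* = (predator death rate)/(HL coefficient) — independent of the other coefficients.
With the change, H* = 0.669/0.00152 = 440; it rises from 252.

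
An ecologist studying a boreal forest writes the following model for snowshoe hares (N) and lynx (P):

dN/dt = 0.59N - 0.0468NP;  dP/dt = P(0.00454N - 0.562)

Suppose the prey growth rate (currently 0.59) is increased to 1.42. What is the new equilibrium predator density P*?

P* ≈ 30.3

At the interior fixed point, setting dN/dt = 0 with N > 0 fixes P* = (prey growth rate)/(NP coefficient) — independent of the other coefficients.
With the change, P* = 1.42/0.0468 = 30.3; it rises from 12.6.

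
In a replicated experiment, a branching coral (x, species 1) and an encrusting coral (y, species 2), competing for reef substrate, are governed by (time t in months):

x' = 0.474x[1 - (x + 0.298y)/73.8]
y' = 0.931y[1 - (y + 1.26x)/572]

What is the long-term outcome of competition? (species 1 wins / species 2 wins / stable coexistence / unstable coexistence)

species 2 excludes species 1

Compare the nullcline intercepts: K1/α12 = 73.8/0.298 = 248 < K2 = 572; K2/α21 = 572/1.26 = 454 > K1 = 73.8.
Since the inequalities point opposite ways, species 2 can invade but species 1 cannot.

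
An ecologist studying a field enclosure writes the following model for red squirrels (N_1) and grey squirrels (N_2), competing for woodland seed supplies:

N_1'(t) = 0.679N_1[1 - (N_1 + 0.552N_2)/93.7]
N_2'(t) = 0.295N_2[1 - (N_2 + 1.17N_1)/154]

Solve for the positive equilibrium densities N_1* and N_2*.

N_1* ≈ 24.5, N_2* ≈ 125

Setting both brackets to zero gives the nullclines N_1 + 0.552N_2 = 93.7 and 1.17N_1 + N_2 = 154.
Substituting N_2 = 154 - 1.17N_1 into the first: N_1(1 - 0.552·1.17) = 93.7 - 0.552·154.
So N_1* = 8.69/0.354 = 24.5, and then N_2* = 154 - 1.17·24.5 = 125.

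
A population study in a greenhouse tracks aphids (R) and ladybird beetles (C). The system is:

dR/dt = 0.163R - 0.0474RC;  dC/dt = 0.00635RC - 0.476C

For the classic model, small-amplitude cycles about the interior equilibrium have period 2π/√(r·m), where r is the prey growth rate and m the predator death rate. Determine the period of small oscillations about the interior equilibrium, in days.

T ≈ 22.6 days

Here r = 0.163 and m = 0.476, so r·m = 0.0776.
ω = √0.0776 = 0.279 per day, hence T = 2π/ω ≈ 22.6 days.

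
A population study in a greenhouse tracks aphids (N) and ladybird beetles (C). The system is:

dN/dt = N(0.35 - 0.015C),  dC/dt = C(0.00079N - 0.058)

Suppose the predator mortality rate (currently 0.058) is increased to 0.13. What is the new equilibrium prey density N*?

At the interior fixed point, setting dC/dt = 0 with C > 0 fixes N* = (predator death rate)/(NC coefficient) — independent of the other coefficients.
With the change, N* = 0.13/0.00079 = 165; it rises from 73.4.

N* ≈ 165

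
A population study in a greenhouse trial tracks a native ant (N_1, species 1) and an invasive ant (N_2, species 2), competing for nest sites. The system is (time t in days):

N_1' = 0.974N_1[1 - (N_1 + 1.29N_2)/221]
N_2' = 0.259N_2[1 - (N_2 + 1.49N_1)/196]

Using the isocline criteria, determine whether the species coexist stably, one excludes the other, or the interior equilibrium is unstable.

Compare the nullcline intercepts: K1/α12 = 221/1.29 = 171 < K2 = 196; K2/α21 = 196/1.49 = 132 < K1 = 221.
Since both are reversed, neither can invade when rare; the interior point is a saddle.

unstable coexistence (outcome depends on initial conditions)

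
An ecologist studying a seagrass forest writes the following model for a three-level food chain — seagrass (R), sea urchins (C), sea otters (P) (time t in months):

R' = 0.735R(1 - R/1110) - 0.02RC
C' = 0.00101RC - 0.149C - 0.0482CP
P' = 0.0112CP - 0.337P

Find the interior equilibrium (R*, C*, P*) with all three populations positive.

From dP/dt = 0: 0.0112C* = 0.337, so C* = 30.1.
From dR/dt = 0: 0.735(1 - R*/1110) = 0.02·30.1, giving R* = 1110·(1 - 0.819) = 201.
From dC/dt = 0: 0.00101·201 - 0.149 = 0.0482P*, so P* = 0.0542/0.0482 = 1.12.

R* ≈ 201, C* ≈ 30.1, P* ≈ 1.12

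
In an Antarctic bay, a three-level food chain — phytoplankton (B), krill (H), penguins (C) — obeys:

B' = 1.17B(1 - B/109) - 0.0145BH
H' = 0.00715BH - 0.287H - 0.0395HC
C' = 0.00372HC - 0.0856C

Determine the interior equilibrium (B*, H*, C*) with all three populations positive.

From dC/dt = 0: 0.00372H* = 0.0856, so H* = 23.
From dB/dt = 0: 1.17(1 - B*/109) = 0.0145·23, giving B* = 109·(1 - 0.285) = 77.9.
From dH/dt = 0: 0.00715·77.9 - 0.287 = 0.0395C*, so C* = 0.27/0.0395 = 6.84.

B* ≈ 77.9, H* ≈ 23, C* ≈ 6.84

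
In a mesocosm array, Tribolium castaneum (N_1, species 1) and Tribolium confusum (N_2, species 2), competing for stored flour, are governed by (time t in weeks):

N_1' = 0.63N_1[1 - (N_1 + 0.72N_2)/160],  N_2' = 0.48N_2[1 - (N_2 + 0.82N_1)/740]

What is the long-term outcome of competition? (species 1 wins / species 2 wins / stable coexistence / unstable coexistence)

Compare the nullcline intercepts: K1/α12 = 160/0.72 = 222 < K2 = 740; K2/α21 = 740/0.82 = 902 > K1 = 160.
Since the inequalities point opposite ways, species 2 can invade but species 1 cannot.

species 2 excludes species 1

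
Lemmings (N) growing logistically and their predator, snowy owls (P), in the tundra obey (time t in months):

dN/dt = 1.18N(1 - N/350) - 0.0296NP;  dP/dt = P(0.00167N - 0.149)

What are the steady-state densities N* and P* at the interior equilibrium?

N* ≈ 89.2, P* ≈ 29.7

From dP/dt = 0 with P > 0: 0.00167N* = 0.149, so N* = 89.2.
Substitute into dN/dt = 0: 1.18(1 - 89.2/350) = 0.0296P*.
The bracket is 0.745, giving P* = 0.879/0.0296 = 29.7.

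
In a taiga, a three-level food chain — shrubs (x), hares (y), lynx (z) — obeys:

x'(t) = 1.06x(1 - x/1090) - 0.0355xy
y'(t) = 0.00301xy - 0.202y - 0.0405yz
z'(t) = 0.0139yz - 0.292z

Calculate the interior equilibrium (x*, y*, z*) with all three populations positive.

x* ≈ 323, y* ≈ 21, z* ≈ 19

From dz/dt = 0: 0.0139y* = 0.292, so y* = 21.
From dx/dt = 0: 1.06(1 - x*/1090) = 0.0355·21, giving x* = 1090·(1 - 0.704) = 323.
From dy/dt = 0: 0.00301·323 - 0.202 = 0.0405z*, so z* = 0.771/0.0405 = 19.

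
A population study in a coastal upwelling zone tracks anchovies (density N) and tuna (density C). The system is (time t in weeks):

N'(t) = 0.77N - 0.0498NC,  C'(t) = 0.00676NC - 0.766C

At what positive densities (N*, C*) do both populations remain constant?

Set dC/dt = 0 with C > 0: 0.00676N - 0.766 = 0, so N* = 0.766/0.00676 = 113.
Set dN/dt = 0 with N > 0: 0.77 - 0.0498C = 0, so C* = 0.77/0.0498 = 15.5.

N* ≈ 113, C* ≈ 15.5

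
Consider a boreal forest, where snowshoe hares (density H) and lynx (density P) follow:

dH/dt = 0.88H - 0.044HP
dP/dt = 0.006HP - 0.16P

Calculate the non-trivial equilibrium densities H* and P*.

Set dP/dt = 0 with P > 0: 0.006H - 0.16 = 0, so H* = 0.16/0.006 = 26.7.
Set dH/dt = 0 with H > 0: 0.88 - 0.044P = 0, so P* = 0.88/0.044 = 20.

H* ≈ 26.7, P* ≈ 20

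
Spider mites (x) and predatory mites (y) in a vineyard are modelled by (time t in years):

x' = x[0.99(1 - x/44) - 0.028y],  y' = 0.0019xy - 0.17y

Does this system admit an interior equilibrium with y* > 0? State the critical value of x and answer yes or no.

Threshold x = 89.5; K < 89.5, so no, the predator goes extinct.

The predator equation gives dy/dt > 0 only when x > 0.17/0.0019 = 89.5.
Without the predator, x → K = 44. Since 44 < 89.5, the predator cannot invade.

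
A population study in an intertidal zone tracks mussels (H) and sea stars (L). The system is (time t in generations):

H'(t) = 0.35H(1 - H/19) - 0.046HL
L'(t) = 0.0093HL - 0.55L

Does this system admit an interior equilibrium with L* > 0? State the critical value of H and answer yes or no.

The predator equation gives dL/dt > 0 only when H > 0.55/0.0093 = 59.1.
Without the predator, H → K = 19. Since 19 < 59.1, the predator cannot invade.

Threshold H = 59.1; K < 59.1, so no, the predator goes extinct.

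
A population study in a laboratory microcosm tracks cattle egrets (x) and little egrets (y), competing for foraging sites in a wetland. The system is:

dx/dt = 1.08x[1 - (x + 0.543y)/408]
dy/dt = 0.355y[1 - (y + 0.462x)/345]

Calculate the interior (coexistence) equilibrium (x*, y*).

x* ≈ 295, y* ≈ 209

Setting both brackets to zero gives the nullclines x + 0.543y = 408 and 0.462x + y = 345.
Substituting y = 345 - 0.462x into the first: x(1 - 0.543·0.462) = 408 - 0.543·345.
So x* = 221/0.749 = 295, and then y* = 345 - 0.462·295 = 209.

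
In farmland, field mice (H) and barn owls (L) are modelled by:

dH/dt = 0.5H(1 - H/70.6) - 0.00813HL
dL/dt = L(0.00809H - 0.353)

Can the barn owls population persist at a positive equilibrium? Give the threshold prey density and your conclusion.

Threshold H = 43.6; K > 43.6, so yes, the predator persists.

The predator equation gives dL/dt > 0 only when H > 0.353/0.00809 = 43.6.
Without the predator, H → K = 70.6. Since 70.6 > 43.6, the predator can invade and persist.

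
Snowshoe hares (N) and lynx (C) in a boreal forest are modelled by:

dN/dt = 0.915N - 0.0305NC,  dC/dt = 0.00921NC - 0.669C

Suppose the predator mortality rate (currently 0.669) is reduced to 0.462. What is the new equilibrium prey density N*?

N* ≈ 50.2

At the interior fixed point, setting dC/dt = 0 with C > 0 fixes N* = (predator death rate)/(NC coefficient) — independent of the other coefficients.
With the change, N* = 0.462/0.00921 = 50.2; it falls from 72.6.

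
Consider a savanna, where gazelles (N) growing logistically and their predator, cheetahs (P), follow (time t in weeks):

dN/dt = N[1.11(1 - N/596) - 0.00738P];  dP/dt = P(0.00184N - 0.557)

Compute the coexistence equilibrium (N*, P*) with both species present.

N* ≈ 303, P* ≈ 74

From dP/dt = 0 with P > 0: 0.00184N* = 0.557, so N* = 303.
Substitute into dN/dt = 0: 1.11(1 - 303/596) = 0.00738P*.
The bracket is 0.492, giving P* = 0.546/0.00738 = 74.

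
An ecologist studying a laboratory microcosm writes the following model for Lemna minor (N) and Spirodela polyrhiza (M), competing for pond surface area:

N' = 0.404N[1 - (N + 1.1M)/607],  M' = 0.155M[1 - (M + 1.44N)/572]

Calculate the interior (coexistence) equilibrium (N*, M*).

Setting both brackets to zero gives the nullclines N + 1.1M = 607 and 1.44N + M = 572.
Substituting M = 572 - 1.44N into the first: N(1 - 1.1·1.44) = 607 - 1.1·572.
So N* = -22.2/-0.584 = 38, and then M* = 572 - 1.44·38 = 517.

N* ≈ 38, M* ≈ 517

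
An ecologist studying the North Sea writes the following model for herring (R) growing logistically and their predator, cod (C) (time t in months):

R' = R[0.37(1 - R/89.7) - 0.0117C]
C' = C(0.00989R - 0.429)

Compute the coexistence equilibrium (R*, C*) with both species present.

R* ≈ 43.4, C* ≈ 16.3

From dC/dt = 0 with C > 0: 0.00989R* = 0.429, so R* = 43.4.
Substitute into dR/dt = 0: 0.37(1 - 43.4/89.7) = 0.0117C*.
The bracket is 0.516, giving C* = 0.191/0.0117 = 16.3.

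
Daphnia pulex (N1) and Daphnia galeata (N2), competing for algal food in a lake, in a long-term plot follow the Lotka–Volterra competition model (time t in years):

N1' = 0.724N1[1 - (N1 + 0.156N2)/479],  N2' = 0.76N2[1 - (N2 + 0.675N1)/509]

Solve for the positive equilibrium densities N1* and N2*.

N1* ≈ 447, N2* ≈ 208

Setting both brackets to zero gives the nullclines N1 + 0.156N2 = 479 and 0.675N1 + N2 = 509.
Substituting N2 = 509 - 0.675N1 into the first: N1(1 - 0.156·0.675) = 479 - 0.156·509.
So N1* = 400/0.895 = 447, and then N2* = 509 - 0.675·447 = 208.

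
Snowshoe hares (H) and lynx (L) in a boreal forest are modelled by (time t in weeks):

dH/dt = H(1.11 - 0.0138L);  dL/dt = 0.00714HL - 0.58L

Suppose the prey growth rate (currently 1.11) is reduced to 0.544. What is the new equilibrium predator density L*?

At the interior fixed point, setting dH/dt = 0 with H > 0 fixes L* = (prey growth rate)/(HL coefficient) — independent of the other coefficients.
With the change, L* = 0.544/0.0138 = 39.4; it falls from 80.4.

L* ≈ 39.4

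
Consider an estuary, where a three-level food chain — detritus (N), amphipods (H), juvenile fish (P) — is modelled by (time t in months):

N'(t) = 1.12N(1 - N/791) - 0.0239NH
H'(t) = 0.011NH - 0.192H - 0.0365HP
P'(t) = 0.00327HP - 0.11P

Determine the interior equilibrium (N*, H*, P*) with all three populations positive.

From dP/dt = 0: 0.00327H* = 0.11, so H* = 33.6.
From dN/dt = 0: 1.12(1 - N*/791) = 0.0239·33.6, giving N* = 791·(1 - 0.718) = 223.
From dH/dt = 0: 0.011·223 - 0.192 = 0.0365P*, so P* = 2.26/0.0365 = 62.

N* ≈ 223, H* ≈ 33.6, P* ≈ 62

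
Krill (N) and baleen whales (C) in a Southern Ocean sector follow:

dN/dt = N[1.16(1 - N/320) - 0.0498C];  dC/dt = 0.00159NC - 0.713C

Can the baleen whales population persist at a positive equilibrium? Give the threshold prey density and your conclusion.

Threshold N = 448; K < 448, so no, the predator goes extinct.

The predator equation gives dC/dt > 0 only when N > 0.713/0.00159 = 448.
Without the predator, N → K = 320. Since 320 < 448, the predator cannot invade.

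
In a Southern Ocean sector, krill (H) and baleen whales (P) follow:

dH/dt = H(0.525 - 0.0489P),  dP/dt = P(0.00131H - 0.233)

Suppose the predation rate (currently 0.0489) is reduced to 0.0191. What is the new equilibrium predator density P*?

At the interior fixed point, setting dH/dt = 0 with H > 0 fixes P* = (prey growth rate)/(HP coefficient) — independent of the other coefficients.
With the change, P* = 0.525/0.0191 = 27.5; it rises from 10.7.

P* ≈ 27.5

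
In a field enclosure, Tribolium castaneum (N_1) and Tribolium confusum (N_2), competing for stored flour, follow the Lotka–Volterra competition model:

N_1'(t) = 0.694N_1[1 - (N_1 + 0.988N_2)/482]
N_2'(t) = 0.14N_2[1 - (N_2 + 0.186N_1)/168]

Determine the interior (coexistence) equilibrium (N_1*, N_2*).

Setting both brackets to zero gives the nullclines N_1 + 0.988N_2 = 482 and 0.186N_1 + N_2 = 168.
Substituting N_2 = 168 - 0.186N_1 into the first: N_1(1 - 0.988·0.186) = 482 - 0.988·168.
So N_1* = 316/0.816 = 387, and then N_2* = 168 - 0.186·387 = 96.

N_1* ≈ 387, N_2* ≈ 96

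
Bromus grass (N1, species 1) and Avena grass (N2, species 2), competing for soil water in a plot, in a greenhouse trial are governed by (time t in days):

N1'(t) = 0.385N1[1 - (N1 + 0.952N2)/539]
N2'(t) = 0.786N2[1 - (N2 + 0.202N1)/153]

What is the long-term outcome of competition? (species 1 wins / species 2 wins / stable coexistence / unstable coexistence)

Compare the nullcline intercepts: K1/α12 = 539/0.952 = 566 > K2 = 153; K2/α21 = 153/0.202 = 757 > K1 = 539.
Since both inequalities hold, each species can invade when rare, so the interior equilibrium is stable.

stable coexistence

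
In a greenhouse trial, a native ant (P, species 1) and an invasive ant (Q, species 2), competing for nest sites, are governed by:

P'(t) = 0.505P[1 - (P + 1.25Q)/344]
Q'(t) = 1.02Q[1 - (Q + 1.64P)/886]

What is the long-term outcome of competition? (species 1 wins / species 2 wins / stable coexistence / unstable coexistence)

Compare the nullcline intercepts: K1/α12 = 344/1.25 = 275 < K2 = 886; K2/α21 = 886/1.64 = 540 > K1 = 344.
Since the inequalities point opposite ways, species 2 can invade but species 1 cannot.

species 2 excludes species 1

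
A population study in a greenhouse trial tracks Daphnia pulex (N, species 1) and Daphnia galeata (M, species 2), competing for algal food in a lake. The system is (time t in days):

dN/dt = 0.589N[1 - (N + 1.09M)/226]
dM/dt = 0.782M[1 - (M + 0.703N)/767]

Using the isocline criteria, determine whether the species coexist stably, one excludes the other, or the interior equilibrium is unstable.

species 2 excludes species 1

Compare the nullcline intercepts: K1/α12 = 226/1.09 = 207 < K2 = 767; K2/α21 = 767/0.703 = 1090 > K1 = 226.
Since the inequalities point opposite ways, species 2 can invade but species 1 cannot.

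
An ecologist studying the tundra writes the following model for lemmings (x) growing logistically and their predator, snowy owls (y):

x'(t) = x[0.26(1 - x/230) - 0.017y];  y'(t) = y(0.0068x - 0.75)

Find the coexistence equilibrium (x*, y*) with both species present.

x* ≈ 110, y* ≈ 7.96

From dy/dt = 0 with y > 0: 0.0068x* = 0.75, so x* = 110.
Substitute into dx/dt = 0: 0.26(1 - 110/230) = 0.017y*.
The bracket is 0.52, giving y* = 0.135/0.017 = 7.96.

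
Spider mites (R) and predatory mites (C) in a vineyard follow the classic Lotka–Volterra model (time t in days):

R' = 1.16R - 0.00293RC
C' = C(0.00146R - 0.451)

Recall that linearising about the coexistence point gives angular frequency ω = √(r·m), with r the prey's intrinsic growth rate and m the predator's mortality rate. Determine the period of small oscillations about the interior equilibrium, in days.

T ≈ 8.69 days

Here r = 1.16 and m = 0.451, so r·m = 0.523.
ω = √0.523 = 0.723 per day, hence T = 2π/ω ≈ 8.69 days.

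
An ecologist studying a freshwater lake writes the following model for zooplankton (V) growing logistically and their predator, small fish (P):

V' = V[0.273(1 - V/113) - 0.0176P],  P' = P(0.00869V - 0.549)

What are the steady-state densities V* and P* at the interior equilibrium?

From dP/dt = 0 with P > 0: 0.00869V* = 0.549, so V* = 63.2.
Substitute into dV/dt = 0: 0.273(1 - 63.2/113) = 0.0176P*.
The bracket is 0.441, giving P* = 0.12/0.0176 = 6.84.

V* ≈ 63.2, P* ≈ 6.84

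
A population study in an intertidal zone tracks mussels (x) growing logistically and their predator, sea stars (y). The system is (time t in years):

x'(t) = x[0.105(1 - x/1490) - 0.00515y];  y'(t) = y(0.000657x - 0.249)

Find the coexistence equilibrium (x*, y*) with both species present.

x* ≈ 379, y* ≈ 15.2

From dy/dt = 0 with y > 0: 0.000657x* = 0.249, so x* = 379.
Substitute into dx/dt = 0: 0.105(1 - 379/1490) = 0.00515y*.
The bracket is 0.746, giving y* = 0.0783/0.00515 = 15.2.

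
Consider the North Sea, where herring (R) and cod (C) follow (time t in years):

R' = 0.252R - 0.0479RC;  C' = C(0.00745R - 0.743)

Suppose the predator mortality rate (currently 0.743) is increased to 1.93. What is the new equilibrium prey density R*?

R* ≈ 259

At the interior fixed point, setting dC/dt = 0 with C > 0 fixes R* = (predator death rate)/(RC coefficient) — independent of the other coefficients.
With the change, R* = 1.93/0.00745 = 259; it rises from 99.7.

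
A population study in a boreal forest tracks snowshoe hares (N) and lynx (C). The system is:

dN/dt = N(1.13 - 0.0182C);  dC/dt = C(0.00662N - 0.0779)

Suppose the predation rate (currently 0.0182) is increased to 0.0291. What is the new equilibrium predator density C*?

At the interior fixed point, setting dN/dt = 0 with N > 0 fixes C* = (prey growth rate)/(NC coefficient) — independent of the other coefficients.
With the change, C* = 1.13/0.0291 = 38.8; it falls from 62.1.

C* ≈ 38.8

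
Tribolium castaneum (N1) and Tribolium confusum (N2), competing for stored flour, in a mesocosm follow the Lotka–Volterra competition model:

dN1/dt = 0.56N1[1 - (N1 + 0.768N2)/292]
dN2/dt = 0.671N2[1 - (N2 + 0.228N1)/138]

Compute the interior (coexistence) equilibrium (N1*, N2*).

N1* ≈ 226, N2* ≈ 86.6

Setting both brackets to zero gives the nullclines N1 + 0.768N2 = 292 and 0.228N1 + N2 = 138.
Substituting N2 = 138 - 0.228N1 into the first: N1(1 - 0.768·0.228) = 292 - 0.768·138.
So N1* = 186/0.825 = 226, and then N2* = 138 - 0.228·226 = 86.6.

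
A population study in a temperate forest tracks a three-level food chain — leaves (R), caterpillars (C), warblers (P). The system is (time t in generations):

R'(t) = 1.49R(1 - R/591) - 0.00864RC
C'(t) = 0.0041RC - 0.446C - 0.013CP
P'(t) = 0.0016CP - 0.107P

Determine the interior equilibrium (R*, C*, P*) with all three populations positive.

R* ≈ 362, C* ≈ 66.9, P* ≈ 79.8

From dP/dt = 0: 0.0016C* = 0.107, so C* = 66.9.
From dR/dt = 0: 1.49(1 - R*/591) = 0.00864·66.9, giving R* = 591·(1 - 0.388) = 362.
From dC/dt = 0: 0.0041·362 - 0.446 = 0.013P*, so P* = 1.04/0.013 = 79.8.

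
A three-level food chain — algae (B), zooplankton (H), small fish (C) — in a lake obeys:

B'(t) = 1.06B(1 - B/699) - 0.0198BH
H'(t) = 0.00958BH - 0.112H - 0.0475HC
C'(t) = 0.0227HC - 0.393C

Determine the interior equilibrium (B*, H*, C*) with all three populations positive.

From dC/dt = 0: 0.0227H* = 0.393, so H* = 17.3.
From dB/dt = 0: 1.06(1 - B*/699) = 0.0198·17.3, giving B* = 699·(1 - 0.323) = 473.
From dH/dt = 0: 0.00958·473 - 0.112 = 0.0475C*, so C* = 4.42/0.0475 = 93.

B* ≈ 473, H* ≈ 17.3, C* ≈ 93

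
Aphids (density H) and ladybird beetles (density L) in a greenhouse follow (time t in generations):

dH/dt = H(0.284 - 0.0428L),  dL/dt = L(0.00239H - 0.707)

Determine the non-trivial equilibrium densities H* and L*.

Set dL/dt = 0 with L > 0: 0.00239H - 0.707 = 0, so H* = 0.707/0.00239 = 296.
Set dH/dt = 0 with H > 0: 0.284 - 0.0428L = 0, so L* = 0.284/0.0428 = 6.64.

H* ≈ 296, L* ≈ 6.64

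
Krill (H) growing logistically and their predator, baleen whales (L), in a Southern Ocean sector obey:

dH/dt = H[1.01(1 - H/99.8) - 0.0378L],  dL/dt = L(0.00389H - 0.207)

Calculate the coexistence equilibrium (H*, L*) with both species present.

H* ≈ 53.2, L* ≈ 12.5

From dL/dt = 0 with L > 0: 0.00389H* = 0.207, so H* = 53.2.
Substitute into dH/dt = 0: 1.01(1 - 53.2/99.8) = 0.0378L*.
The bracket is 0.467, giving L* = 0.471/0.0378 = 12.5.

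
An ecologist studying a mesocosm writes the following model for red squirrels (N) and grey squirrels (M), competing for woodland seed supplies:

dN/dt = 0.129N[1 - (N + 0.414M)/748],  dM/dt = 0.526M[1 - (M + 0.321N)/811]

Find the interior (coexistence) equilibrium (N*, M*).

N* ≈ 475, M* ≈ 658

Setting both brackets to zero gives the nullclines N + 0.414M = 748 and 0.321N + M = 811.
Substituting M = 811 - 0.321N into the first: N(1 - 0.414·0.321) = 748 - 0.414·811.
So N* = 412/0.867 = 475, and then M* = 811 - 0.321·475 = 658.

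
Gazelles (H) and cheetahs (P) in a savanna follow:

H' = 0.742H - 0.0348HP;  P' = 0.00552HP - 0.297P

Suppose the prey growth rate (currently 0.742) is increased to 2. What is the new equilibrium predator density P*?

P* ≈ 57.5

At the interior fixed point, setting dH/dt = 0 with H > 0 fixes P* = (prey growth rate)/(HP coefficient) — independent of the other coefficients.
With the change, P* = 2/0.0348 = 57.5; it rises from 21.3.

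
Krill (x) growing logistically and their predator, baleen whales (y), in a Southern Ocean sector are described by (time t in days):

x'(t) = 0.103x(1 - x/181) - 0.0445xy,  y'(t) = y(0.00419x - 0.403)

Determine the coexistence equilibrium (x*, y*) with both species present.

From dy/dt = 0 with y > 0: 0.00419x* = 0.403, so x* = 96.2.
Substitute into dx/dt = 0: 0.103(1 - 96.2/181) = 0.0445y*.
The bracket is 0.469, giving y* = 0.0483/0.0445 = 1.08.

x* ≈ 96.2, y* ≈ 1.08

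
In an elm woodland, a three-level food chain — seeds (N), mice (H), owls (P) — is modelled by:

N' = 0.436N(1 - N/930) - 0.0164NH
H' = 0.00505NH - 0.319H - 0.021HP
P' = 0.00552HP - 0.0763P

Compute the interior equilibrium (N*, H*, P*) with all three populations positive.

From dP/dt = 0: 0.00552H* = 0.0763, so H* = 13.8.
From dN/dt = 0: 0.436(1 - N*/930) = 0.0164·13.8, giving N* = 930·(1 - 0.52) = 446.
From dH/dt = 0: 0.00505·446 - 0.319 = 0.021P*, so P* = 1.94/0.021 = 92.2.

N* ≈ 446, H* ≈ 13.8, P* ≈ 92.2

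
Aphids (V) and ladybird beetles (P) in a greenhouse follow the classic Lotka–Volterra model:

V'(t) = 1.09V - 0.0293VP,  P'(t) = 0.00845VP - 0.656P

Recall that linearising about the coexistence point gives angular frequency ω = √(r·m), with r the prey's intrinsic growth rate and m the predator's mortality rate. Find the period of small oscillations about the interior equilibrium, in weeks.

T ≈ 7.43 weeks

Here r = 1.09 and m = 0.656, so r·m = 0.715.
ω = √0.715 = 0.846 per week, hence T = 2π/ω ≈ 7.43 weeks.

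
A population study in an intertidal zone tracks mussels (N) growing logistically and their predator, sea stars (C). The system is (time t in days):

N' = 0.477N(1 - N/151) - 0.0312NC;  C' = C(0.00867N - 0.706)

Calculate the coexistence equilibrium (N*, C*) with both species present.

From dC/dt = 0 with C > 0: 0.00867N* = 0.706, so N* = 81.4.
Substitute into dN/dt = 0: 0.477(1 - 81.4/151) = 0.0312C*.
The bracket is 0.461, giving C* = 0.22/0.0312 = 7.04.

N* ≈ 81.4, C* ≈ 7.04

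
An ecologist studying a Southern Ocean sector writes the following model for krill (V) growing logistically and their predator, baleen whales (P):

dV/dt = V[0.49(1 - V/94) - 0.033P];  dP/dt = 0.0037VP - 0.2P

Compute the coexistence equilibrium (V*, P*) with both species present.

From dP/dt = 0 with P > 0: 0.0037V* = 0.2, so V* = 54.1.
Substitute into dV/dt = 0: 0.49(1 - 54.1/94) = 0.033P*.
The bracket is 0.425, giving P* = 0.208/0.033 = 6.31.

V* ≈ 54.1, P* ≈ 6.31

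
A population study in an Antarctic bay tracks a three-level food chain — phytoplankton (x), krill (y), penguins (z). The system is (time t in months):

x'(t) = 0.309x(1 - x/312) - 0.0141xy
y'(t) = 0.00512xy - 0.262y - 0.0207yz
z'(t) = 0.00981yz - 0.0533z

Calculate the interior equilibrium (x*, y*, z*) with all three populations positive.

From dz/dt = 0: 0.00981y* = 0.0533, so y* = 5.43.
From dx/dt = 0: 0.309(1 - x*/312) = 0.0141·5.43, giving x* = 312·(1 - 0.248) = 235.
From dy/dt = 0: 0.00512·235 - 0.262 = 0.0207z*, so z* = 0.939/0.0207 = 45.4.

x* ≈ 235, y* ≈ 5.43, z* ≈ 45.4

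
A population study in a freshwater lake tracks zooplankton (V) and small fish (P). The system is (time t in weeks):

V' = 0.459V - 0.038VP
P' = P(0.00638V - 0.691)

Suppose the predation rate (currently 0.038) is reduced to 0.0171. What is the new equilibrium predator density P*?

P* ≈ 26.8

At the interior fixed point, setting dV/dt = 0 with V > 0 fixes P* = (prey growth rate)/(VP coefficient) — independent of the other coefficients.
With the change, P* = 0.459/0.0171 = 26.8; it rises from 12.1.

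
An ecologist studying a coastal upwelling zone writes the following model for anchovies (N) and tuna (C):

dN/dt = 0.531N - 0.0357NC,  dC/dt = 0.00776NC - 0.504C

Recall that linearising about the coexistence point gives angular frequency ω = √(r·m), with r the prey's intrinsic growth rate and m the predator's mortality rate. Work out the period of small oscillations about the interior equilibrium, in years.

T ≈ 12.1 years

Here r = 0.531 and m = 0.504, so r·m = 0.268.
ω = √0.268 = 0.517 per year, hence T = 2π/ω ≈ 12.1 years.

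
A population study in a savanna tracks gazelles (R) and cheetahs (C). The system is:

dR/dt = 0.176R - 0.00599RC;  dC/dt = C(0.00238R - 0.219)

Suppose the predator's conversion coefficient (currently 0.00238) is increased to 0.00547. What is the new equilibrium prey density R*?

R* ≈ 40

At the interior fixed point, setting dC/dt = 0 with C > 0 fixes R* = (predator death rate)/(RC coefficient) — independent of the other coefficients.
With the change, R* = 0.219/0.00547 = 40; it falls from 92.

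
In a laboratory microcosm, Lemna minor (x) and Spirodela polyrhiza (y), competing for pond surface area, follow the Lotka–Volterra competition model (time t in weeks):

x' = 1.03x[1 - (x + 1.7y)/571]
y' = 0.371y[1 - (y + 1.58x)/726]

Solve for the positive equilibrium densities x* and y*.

x* ≈ 393, y* ≈ 104

Setting both brackets to zero gives the nullclines x + 1.7y = 571 and 1.58x + y = 726.
Substituting y = 726 - 1.58x into the first: x(1 - 1.7·1.58) = 571 - 1.7·726.
So x* = -663/-1.69 = 393, and then y* = 726 - 1.58·393 = 104.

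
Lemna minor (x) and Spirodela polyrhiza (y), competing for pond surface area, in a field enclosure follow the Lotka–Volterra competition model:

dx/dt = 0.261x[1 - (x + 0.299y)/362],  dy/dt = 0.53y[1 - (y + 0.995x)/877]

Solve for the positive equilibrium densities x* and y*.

Setting both brackets to zero gives the nullclines x + 0.299y = 362 and 0.995x + y = 877.
Substituting y = 877 - 0.995x into the first: x(1 - 0.299·0.995) = 362 - 0.299·877.
So x* = 99.8/0.702 = 142, and then y* = 877 - 0.995·142 = 736.

x* ≈ 142, y* ≈ 736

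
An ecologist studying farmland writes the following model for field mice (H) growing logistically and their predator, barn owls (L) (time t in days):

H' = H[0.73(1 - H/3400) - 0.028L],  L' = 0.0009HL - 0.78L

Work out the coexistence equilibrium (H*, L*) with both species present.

H* ≈ 867, L* ≈ 19.4

From dL/dt = 0 with L > 0: 0.0009H* = 0.78, so H* = 867.
Substitute into dH/dt = 0: 0.73(1 - 867/3400) = 0.028L*.
The bracket is 0.745, giving L* = 0.544/0.028 = 19.4.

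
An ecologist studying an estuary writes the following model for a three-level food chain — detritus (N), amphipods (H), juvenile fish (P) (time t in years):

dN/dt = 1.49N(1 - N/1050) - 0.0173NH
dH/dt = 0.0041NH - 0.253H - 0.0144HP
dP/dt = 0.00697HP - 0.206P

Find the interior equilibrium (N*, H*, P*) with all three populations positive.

From dP/dt = 0: 0.00697H* = 0.206, so H* = 29.6.
From dN/dt = 0: 1.49(1 - N*/1050) = 0.0173·29.6, giving N* = 1050·(1 - 0.343) = 690.
From dH/dt = 0: 0.0041·690 - 0.253 = 0.0144P*, so P* = 2.57/0.0144 = 179.

N* ≈ 690, H* ≈ 29.6, P* ≈ 179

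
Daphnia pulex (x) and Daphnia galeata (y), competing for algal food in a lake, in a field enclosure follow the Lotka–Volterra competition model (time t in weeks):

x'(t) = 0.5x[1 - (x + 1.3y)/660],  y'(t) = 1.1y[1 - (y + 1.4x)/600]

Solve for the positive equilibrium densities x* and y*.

x* ≈ 146, y* ≈ 395

Setting both brackets to zero gives the nullclines x + 1.3y = 660 and 1.4x + y = 600.
Substituting y = 600 - 1.4x into the first: x(1 - 1.3·1.4) = 660 - 1.3·600.
So x* = -120/-0.82 = 146, and then y* = 600 - 1.4·146 = 395.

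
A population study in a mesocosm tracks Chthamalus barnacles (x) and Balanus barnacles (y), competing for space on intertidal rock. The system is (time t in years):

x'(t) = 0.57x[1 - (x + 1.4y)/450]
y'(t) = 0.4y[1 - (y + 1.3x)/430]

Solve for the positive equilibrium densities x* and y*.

Setting both brackets to zero gives the nullclines x + 1.4y = 450 and 1.3x + y = 430.
Substituting y = 430 - 1.3x into the first: x(1 - 1.4·1.3) = 450 - 1.4·430.
So x* = -152/-0.82 = 185, and then y* = 430 - 1.3·185 = 189.

x* ≈ 185, y* ≈ 189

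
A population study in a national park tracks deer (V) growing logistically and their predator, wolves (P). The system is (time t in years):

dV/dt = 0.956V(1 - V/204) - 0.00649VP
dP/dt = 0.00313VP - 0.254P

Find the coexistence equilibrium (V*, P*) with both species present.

From dP/dt = 0 with P > 0: 0.00313V* = 0.254, so V* = 81.2.
Substitute into dV/dt = 0: 0.956(1 - 81.2/204) = 0.00649P*.
The bracket is 0.602, giving P* = 0.576/0.00649 = 88.7.

V* ≈ 81.2, P* ≈ 88.7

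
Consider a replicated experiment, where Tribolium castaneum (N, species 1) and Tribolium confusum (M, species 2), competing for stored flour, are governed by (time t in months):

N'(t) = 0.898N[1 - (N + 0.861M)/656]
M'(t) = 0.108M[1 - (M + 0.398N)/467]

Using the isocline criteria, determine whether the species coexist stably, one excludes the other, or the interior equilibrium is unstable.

Compare the nullcline intercepts: K1/α12 = 656/0.861 = 762 > K2 = 467; K2/α21 = 467/0.398 = 1170 > K1 = 656.
Since both inequalities hold, each species can invade when rare, so the interior equilibrium is stable.

stable coexistence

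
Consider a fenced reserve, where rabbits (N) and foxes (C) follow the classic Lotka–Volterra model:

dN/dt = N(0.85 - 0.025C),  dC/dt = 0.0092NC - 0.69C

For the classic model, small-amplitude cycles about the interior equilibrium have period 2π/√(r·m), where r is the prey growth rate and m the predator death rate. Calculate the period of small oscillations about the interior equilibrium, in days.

Here r = 0.85 and m = 0.69, so r·m = 0.586.
ω = √0.586 = 0.766 per day, hence T = 2π/ω ≈ 8.2 days.

T ≈ 8.2 days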